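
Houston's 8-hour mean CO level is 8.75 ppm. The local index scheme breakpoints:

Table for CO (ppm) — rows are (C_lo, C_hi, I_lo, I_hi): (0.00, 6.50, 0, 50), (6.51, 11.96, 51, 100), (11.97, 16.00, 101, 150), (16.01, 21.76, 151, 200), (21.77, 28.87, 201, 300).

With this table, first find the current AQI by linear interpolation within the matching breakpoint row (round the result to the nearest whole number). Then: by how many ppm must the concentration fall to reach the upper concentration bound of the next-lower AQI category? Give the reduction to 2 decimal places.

CO: 8.75 lies in 6.51–11.96, so I_lo=51, I_hi=100, C_lo=6.51, C_hi=11.96.
(100−51)/(11.96−6.51) × (8.75−6.51) + 51 = 49/5.45 × 2.24 + 51 ≈ 71.14 → 71.
Current AQI 71 is in the Moderate range (51–100). The next-lower category tops out at AQI 50, whose upper concentration bound is 6.50 ppm.
Reduction needed = 8.75 − 6.50 = 2.25 ppm.

2.25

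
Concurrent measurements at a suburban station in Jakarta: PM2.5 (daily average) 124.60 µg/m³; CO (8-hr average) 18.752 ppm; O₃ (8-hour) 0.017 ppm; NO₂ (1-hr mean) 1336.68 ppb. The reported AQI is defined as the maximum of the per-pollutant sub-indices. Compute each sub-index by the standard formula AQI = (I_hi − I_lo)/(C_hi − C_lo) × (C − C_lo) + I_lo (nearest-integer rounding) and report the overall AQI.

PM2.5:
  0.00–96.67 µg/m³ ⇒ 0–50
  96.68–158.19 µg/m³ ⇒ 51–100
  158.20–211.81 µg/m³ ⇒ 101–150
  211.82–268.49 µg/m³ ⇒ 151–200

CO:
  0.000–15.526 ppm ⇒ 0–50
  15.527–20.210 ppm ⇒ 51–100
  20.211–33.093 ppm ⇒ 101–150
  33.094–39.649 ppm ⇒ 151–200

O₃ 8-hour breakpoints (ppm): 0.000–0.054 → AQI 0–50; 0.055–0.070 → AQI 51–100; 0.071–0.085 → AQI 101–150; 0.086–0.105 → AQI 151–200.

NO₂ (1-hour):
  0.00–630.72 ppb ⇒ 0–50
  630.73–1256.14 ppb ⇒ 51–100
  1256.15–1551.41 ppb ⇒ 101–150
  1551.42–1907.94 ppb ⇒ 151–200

114

PM2.5: 124.60 ∈ [96.68, 158.19] ↔ index [51, 100].
51 + (124.60−96.68)·(100−51)/(158.19−96.68) = 51 + 27.92·49/61.51 ≈ 73.24, so AQI = 73.
CO 18.752: bracket 15.527–20.210 → index 51–100; slope 49/4.683, offset 3.225.
AQI = 51 + 49/4.683·3.225 ≈ 84.74 ⇒ 85.
O₃: 0.017 lies in 0.000–0.054, so I_lo=0, I_hi=50, C_lo=0.000, C_hi=0.054.
(50−0)/(0.054−0.000) × (0.017−0.000) + 0 = 50/0.054 × 0.017 + 0 ≈ 15.74 → 16.
NO₂: 1336.68 lies in 1256.15–1551.41, so I_lo=101, I_hi=150, C_lo=1256.15, C_hi=1551.41.
(150−101)/(1551.41−1256.15) × (1336.68−1256.15) + 101 = 49/295.26 × 80.53 + 101 ≈ 114.36 → 114.
Sub-indices: PM2.5→73, CO→85, O₃→16, NO₂→114. Overall AQI = max = 114; dominant pollutant is NO₂.
AQI 114: Unhealthy for Sensitive Groups.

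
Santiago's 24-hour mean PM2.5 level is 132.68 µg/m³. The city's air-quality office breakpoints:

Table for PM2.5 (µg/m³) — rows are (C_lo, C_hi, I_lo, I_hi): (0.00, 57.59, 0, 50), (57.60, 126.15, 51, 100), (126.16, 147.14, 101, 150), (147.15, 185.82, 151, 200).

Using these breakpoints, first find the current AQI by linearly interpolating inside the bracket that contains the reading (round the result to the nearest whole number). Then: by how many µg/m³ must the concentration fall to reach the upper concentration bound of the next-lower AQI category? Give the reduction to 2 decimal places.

PM2.5: 132.68 ∈ [126.16, 147.14] ↔ index [101, 150].
101 + (132.68−126.16)·(150−101)/(147.14−126.16) = 101 + 6.52·49/20.98 ≈ 116.23, so AQI = 116.
Current AQI 116 is in the Unhealthy for Sensitive Groups range (101–150). The next-lower category tops out at AQI 100, whose upper concentration bound is 126.15 µg/m³.
Reduction needed = 132.68 − 126.15 = 6.53 µg/m³.

6.53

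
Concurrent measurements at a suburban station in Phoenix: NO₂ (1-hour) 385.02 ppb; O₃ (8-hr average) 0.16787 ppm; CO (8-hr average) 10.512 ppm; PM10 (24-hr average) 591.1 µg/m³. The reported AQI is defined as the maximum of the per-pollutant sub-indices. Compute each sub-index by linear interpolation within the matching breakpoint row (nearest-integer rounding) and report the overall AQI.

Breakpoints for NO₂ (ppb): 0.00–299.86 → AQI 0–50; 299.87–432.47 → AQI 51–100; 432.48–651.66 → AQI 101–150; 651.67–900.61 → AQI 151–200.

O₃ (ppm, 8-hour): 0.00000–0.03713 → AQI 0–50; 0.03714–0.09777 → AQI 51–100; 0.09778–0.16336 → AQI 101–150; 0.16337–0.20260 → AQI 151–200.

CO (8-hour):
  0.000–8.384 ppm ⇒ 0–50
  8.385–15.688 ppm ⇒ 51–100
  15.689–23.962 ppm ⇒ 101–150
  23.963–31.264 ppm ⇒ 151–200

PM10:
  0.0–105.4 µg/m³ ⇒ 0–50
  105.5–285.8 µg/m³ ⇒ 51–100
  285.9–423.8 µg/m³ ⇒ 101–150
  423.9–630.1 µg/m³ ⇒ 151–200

NO₂: 385.02 lies in 299.87–432.47, so I_lo=51, I_hi=100, C_lo=299.87, C_hi=432.47.
(100−51)/(432.47−299.87) × (385.02−299.87) + 51 = 49/132.60 × 85.15 + 51 ≈ 82.47 → 82.
O₃ 0.16787: bracket 0.16337–0.20260 → index 151–200; slope 49/0.03923, offset 0.00450.
AQI = 151 + 49/0.03923·0.00450 ≈ 156.62 ⇒ 157.
CO: 10.512 lies in 8.385–15.688, so I_lo=51, I_hi=100, C_lo=8.385, C_hi=15.688.
(100−51)/(15.688−8.385) × (10.512−8.385) + 51 = 49/7.303 × 2.127 + 51 ≈ 65.27 → 65.
PM10: 591.1 lies in 423.9–630.1, so I_lo=151, I_hi=200, C_lo=423.9, C_hi=630.1.
(200−151)/(630.1−423.9) × (591.1−423.9) + 151 = 49/206.2 × 167.2 + 151 ≈ 190.73 → 191.
Sub-indices: NO₂→82, O₃→157, CO→65, PM10→191. Overall AQI = max = 191; dominant pollutant is PM10.

191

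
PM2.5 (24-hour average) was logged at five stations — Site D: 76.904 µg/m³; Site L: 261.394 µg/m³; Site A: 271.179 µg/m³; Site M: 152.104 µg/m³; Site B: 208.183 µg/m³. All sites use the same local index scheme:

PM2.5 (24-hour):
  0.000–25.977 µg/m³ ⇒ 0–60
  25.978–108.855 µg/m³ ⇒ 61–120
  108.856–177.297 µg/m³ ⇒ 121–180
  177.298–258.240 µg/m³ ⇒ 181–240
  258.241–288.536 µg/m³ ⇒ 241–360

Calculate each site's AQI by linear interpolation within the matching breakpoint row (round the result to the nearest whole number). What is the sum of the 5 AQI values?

Site D: 76.904 ∈ [25.978, 108.855] ↔ index [61, 120].
61 + (76.904−25.978)·(120−61)/(108.855−25.978) = 61 + 50.926·59/82.877 ≈ 97.25, so AQI = 97.
Site L: row 258.241–288.536 (AQI 241–360). (360−241)·(261.394−258.241)/(288.536−258.241) + 241 = 119·3.153/30.295 + 241 ≈ 253.39 → 253.
Site A: 271.179 lies in 258.241–288.536, so I_lo=241, I_hi=360, C_lo=258.241, C_hi=288.536.
(360−241)/(288.536−258.241) × (271.179−258.241) + 241 = 119/30.295 × 12.938 + 241 ≈ 291.82 → 292.
Site M 152.104: bracket 108.856–177.297 → index 121–180; slope 59/68.441, offset 43.248.
AQI = 121 + 59/68.441·43.248 ≈ 158.28 ⇒ 158.
Site B: 208.183 lies in 177.298–258.240, so I_lo=181, I_hi=240, C_lo=177.298, C_hi=258.240.
(240−181)/(258.240−177.298) × (208.183−177.298) + 181 = 59/80.942 × 30.885 + 181 ≈ 203.51 → 204.
AQIs: Site D=97, Site L=253, Site A=292, Site M=158, Site B=204. Sum = 97 + 253 + 292 + 158 + 204 = 1004.

1004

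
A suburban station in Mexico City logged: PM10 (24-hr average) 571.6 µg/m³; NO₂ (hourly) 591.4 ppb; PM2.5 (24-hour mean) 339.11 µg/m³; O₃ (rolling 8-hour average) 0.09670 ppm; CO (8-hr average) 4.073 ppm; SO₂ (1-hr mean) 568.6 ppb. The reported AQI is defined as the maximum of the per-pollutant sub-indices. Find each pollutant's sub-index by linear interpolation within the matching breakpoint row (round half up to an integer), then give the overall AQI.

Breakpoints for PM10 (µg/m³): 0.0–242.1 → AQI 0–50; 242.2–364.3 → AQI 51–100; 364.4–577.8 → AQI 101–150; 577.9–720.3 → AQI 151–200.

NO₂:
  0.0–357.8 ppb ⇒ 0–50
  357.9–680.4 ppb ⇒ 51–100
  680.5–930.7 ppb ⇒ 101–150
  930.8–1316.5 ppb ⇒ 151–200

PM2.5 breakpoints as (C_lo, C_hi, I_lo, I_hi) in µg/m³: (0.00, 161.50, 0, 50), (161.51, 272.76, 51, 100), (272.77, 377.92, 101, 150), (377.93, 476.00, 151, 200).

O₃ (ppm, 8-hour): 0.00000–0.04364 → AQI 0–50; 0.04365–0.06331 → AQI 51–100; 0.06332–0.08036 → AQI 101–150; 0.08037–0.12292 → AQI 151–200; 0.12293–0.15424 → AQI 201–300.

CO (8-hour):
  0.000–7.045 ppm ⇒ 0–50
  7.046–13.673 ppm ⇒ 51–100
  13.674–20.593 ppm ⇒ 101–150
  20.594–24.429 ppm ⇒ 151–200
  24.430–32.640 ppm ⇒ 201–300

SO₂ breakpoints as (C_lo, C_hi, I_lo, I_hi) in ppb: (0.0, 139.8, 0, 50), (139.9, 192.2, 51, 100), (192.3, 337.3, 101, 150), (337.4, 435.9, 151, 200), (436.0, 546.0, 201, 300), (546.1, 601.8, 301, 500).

381

PM10 571.6: bracket 364.4–577.8 → index 101–150; slope 49/213.4, offset 207.2.
AQI = 101 + 49/213.4·207.2 ≈ 148.58 ⇒ 149.
NO₂: 591.4 ∈ [357.9, 680.4] ↔ index [51, 100].
51 + (591.4−357.9)·(100−51)/(680.4−357.9) = 51 + 233.5·49/322.5 ≈ 86.48, so AQI = 86.
PM2.5: row 272.77–377.92 (AQI 101–150). (150−101)·(339.11−272.77)/(377.92−272.77) + 101 = 49·66.34/105.15 + 101 ≈ 131.91 → 132.
O₃: 0.09670 lies in 0.08037–0.12292, so I_lo=151, I_hi=200, C_lo=0.08037, C_hi=0.12292.
(200−151)/(0.12292−0.08037) × (0.09670−0.08037) + 151 = 49/0.04255 × 0.01633 + 151 ≈ 169.81 → 170.
CO: 4.073 lies in 0.000–7.045, so I_lo=0, I_hi=50, C_lo=0.000, C_hi=7.045.
(50−0)/(7.045−0.000) × (4.073−0.000) + 0 = 50/7.045 × 4.073 + 0 ≈ 28.91 → 29.
SO₂: 568.6 lies in 546.1–601.8, so I_lo=301, I_hi=500, C_lo=546.1, C_hi=601.8.
(500−301)/(601.8−546.1) × (568.6−546.1) + 301 = 199/55.7 × 22.5 + 301 ≈ 381.39 → 381.
Sub-indices: PM10→149, NO₂→86, PM2.5→132, O₃→170, CO→29, SO₂→381. Overall AQI = max = 381; dominant pollutant is SO₂.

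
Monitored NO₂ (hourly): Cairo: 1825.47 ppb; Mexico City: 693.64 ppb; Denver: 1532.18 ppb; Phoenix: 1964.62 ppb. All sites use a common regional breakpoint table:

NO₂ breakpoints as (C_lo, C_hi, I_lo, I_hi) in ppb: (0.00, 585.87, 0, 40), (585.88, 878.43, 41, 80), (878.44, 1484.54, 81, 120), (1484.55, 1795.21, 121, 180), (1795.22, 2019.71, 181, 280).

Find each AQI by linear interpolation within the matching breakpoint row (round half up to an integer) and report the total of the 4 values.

Cairo 1825.47: bracket 1795.22–2019.71 → index 181–280; slope 99/224.49, offset 30.25.
AQI = 181 + 99/224.49·30.25 ≈ 194.34 ⇒ 194.
Mexico City 693.64: bracket 585.88–878.43 → index 41–80; slope 39/292.55, offset 107.76.
AQI = 41 + 39/292.55·107.76 ≈ 55.37 ⇒ 55.
Denver 1532.18: bracket 1484.55–1795.21 → index 121–180; slope 59/310.66, offset 47.63.
AQI = 121 + 59/310.66·47.63 ≈ 130.05 ⇒ 130.
Phoenix: 1964.62 ∈ [1795.22, 2019.71] ↔ index [181, 280].
181 + (1964.62−1795.22)·(280−181)/(2019.71−1795.22) = 181 + 169.40·99/224.49 ≈ 255.71, so AQI = 256.
AQIs: Cairo=194, Mexico City=55, Denver=130, Phoenix=256. Sum = 194 + 55 + 130 + 256 = 635.

635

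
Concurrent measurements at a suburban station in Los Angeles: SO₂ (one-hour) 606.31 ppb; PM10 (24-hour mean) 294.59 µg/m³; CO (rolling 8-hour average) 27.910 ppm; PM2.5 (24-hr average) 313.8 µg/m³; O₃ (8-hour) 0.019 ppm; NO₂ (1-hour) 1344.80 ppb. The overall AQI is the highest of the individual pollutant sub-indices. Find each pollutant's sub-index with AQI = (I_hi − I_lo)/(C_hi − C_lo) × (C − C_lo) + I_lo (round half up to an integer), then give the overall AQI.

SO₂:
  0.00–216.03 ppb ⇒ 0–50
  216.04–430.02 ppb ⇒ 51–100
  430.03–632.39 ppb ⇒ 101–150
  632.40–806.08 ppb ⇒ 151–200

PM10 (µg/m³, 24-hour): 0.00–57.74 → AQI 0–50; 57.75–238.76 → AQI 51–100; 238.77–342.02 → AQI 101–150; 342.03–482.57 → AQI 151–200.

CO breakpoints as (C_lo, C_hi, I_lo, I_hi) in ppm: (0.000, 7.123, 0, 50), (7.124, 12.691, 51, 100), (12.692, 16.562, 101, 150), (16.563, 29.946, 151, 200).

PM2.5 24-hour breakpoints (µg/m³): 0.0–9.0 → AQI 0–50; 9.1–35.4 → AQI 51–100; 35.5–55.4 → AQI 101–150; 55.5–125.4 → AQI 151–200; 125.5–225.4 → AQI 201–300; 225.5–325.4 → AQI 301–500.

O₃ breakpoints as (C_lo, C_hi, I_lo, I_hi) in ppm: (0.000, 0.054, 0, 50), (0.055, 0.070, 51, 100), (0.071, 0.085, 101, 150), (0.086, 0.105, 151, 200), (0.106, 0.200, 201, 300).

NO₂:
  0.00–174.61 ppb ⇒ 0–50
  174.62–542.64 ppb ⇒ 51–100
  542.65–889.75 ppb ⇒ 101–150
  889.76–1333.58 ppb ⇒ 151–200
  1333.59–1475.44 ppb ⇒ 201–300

477

SO₂: 606.31 lies in 430.03–632.39, so I_lo=101, I_hi=150, C_lo=430.03, C_hi=632.39.
(150−101)/(632.39−430.03) × (606.31−430.03) + 101 = 49/202.36 × 176.28 + 101 ≈ 143.68 → 144.
PM10: 294.59 lies in 238.77–342.02, so I_lo=101, I_hi=150, C_lo=238.77, C_hi=342.02.
(150−101)/(342.02−238.77) × (294.59−238.77) + 101 = 49/103.25 × 55.82 + 101 ≈ 127.49 → 127.
CO: row 16.563–29.946 (AQI 151–200). (200−151)·(27.910−16.563)/(29.946−16.563) + 151 = 49·11.347/13.383 + 151 ≈ 192.55 → 193.
PM2.5 313.8: bracket 225.5–325.4 → index 301–500; slope 199/99.9, offset 88.3.
AQI = 301 + 199/99.9·88.3 ≈ 476.89 ⇒ 477.
O₃ 0.019: bracket 0.000–0.054 → index 0–50; slope 50/0.054, offset 0.019.
AQI = 0 + 50/0.054·0.019 ≈ 17.59 ⇒ 18.
NO₂: 1344.80 lies in 1333.59–1475.44, so I_lo=201, I_hi=300, C_lo=1333.59, C_hi=1475.44.
(300−201)/(1475.44−1333.59) × (1344.80−1333.59) + 201 = 99/141.85 × 11.21 + 201 ≈ 208.82 → 209.
Sub-indices: SO₂→144, PM10→127, CO→193, PM2.5→477, O₃→18, NO₂→209. Overall AQI = max = 477; dominant pollutant is PM2.5.
AQI 477: Hazardous.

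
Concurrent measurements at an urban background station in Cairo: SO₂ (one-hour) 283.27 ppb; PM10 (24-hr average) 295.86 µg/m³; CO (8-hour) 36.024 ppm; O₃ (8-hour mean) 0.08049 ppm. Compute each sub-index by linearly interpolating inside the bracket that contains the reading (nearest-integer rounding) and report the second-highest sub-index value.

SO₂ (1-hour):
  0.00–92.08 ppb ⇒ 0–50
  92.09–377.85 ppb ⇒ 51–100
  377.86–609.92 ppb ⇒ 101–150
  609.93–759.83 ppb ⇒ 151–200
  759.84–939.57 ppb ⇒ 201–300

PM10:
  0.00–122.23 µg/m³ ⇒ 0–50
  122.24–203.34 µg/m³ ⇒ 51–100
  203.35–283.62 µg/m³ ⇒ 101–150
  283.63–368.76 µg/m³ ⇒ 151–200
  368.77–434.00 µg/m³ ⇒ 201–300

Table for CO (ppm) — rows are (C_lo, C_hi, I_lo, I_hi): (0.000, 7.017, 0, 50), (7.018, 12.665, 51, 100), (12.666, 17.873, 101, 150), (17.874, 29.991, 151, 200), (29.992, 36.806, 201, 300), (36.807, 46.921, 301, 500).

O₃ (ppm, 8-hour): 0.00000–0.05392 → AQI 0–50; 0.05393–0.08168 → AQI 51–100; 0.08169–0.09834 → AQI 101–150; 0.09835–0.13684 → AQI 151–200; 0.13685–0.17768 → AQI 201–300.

158

SO₂: 283.27 ∈ [92.09, 377.85] ↔ index [51, 100].
51 + (283.27−92.09)·(100−51)/(377.85−92.09) = 51 + 191.18·49/285.76 ≈ 83.78, so AQI = 84.
PM10: row 283.63–368.76 (AQI 151–200). (200−151)·(295.86−283.63)/(368.76−283.63) + 151 = 49·12.23/85.13 + 151 ≈ 158.04 → 158.
CO 36.024: bracket 29.992–36.806 → index 201–300; slope 99/6.814, offset 6.032.
AQI = 201 + 99/6.814·6.032 ≈ 288.64 ⇒ 289.
O₃ 0.08049: bracket 0.05393–0.08168 → index 51–100; slope 49/0.02775, offset 0.02656.
AQI = 51 + 49/0.02775·0.02656 ≈ 97.90 ⇒ 98.
Sub-indices: SO₂→84, PM10→158, CO→289, O₃→98. Ranked high→low: 289, 158, 98, 84. Second-highest sub-index = 158.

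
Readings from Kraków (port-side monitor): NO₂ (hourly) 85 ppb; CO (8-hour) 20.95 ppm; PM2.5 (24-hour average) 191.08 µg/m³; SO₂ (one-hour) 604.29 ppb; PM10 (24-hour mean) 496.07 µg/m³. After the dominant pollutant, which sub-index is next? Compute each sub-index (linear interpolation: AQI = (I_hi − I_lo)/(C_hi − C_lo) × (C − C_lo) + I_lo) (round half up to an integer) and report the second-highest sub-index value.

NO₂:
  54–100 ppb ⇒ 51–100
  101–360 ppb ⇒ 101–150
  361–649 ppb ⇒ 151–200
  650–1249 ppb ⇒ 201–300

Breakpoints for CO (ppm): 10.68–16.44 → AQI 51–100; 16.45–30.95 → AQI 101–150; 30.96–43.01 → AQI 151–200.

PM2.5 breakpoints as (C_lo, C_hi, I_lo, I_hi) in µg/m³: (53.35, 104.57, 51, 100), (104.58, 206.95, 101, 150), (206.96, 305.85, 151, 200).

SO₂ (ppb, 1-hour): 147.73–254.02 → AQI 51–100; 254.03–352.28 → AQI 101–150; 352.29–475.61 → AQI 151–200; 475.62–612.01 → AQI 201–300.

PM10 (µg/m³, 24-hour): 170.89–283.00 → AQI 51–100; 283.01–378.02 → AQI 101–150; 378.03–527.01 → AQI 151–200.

190

NO₂: 85 lies in 54–100, so I_lo=51, I_hi=100, C_lo=54, C_hi=100.
(100−51)/(100−54) × (85−54) + 51 = 49/46 × 31 + 51 ≈ 84.02 → 84.
CO: row 16.45–30.95 (AQI 101–150). (150−101)·(20.95−16.45)/(30.95−16.45) + 101 = 49·4.50/14.50 + 101 ≈ 116.21 → 116.
PM2.5: row 104.58–206.95 (AQI 101–150). (150−101)·(191.08−104.58)/(206.95−104.58) + 101 = 49·86.50/102.37 + 101 ≈ 142.40 → 142.
SO₂: row 475.62–612.01 (AQI 201–300). (300−201)·(604.29−475.62)/(612.01−475.62) + 201 = 99·128.67/136.39 + 201 ≈ 294.40 → 294.
PM10: 496.07 lies in 378.03–527.01, so I_lo=151, I_hi=200, C_lo=378.03, C_hi=527.01.
(200−151)/(527.01−378.03) × (496.07−378.03) + 151 = 49/148.98 × 118.04 + 151 ≈ 189.82 → 190.
Sub-indices: NO₂→84, CO→116, PM2.5→142, SO₂→294, PM10→190. Ranked high→low: 294, 190, 142, 116, 84. Second-highest sub-index = 190.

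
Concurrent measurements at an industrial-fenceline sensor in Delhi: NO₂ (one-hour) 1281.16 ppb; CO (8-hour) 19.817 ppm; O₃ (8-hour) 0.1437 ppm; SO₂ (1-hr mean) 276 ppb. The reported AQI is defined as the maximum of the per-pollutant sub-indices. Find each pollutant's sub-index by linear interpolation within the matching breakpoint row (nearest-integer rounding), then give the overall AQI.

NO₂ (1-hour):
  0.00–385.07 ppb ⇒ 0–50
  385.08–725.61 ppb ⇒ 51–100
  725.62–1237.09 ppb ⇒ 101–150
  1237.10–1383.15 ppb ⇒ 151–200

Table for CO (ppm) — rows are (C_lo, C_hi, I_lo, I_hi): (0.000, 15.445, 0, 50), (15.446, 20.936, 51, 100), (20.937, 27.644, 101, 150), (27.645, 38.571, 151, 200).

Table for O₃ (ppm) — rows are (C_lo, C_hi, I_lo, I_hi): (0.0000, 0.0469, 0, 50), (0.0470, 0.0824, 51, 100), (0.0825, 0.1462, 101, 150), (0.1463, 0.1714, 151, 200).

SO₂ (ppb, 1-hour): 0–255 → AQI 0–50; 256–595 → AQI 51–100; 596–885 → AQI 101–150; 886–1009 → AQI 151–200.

NO₂: 1281.16 lies in 1237.10–1383.15, so I_lo=151, I_hi=200, C_lo=1237.10, C_hi=1383.15.
(200−151)/(1383.15−1237.10) × (1281.16−1237.10) + 151 = 49/146.05 × 44.06 + 151 ≈ 165.78 → 166.
CO: 19.817 ∈ [15.446, 20.936] ↔ index [51, 100].
51 + (19.817−15.446)·(100−51)/(20.936−15.446) = 51 + 4.371·49/5.490 ≈ 90.01, so AQI = 90.
O₃: row 0.0825–0.1462 (AQI 101–150). (150−101)·(0.1437−0.0825)/(0.1462−0.0825) + 101 = 49·0.0612/0.0637 + 101 ≈ 148.08 → 148.
SO₂: 276 ∈ [256, 595] ↔ index [51, 100].
51 + (276−256)·(100−51)/(595−256) = 51 + 20·49/339 ≈ 53.89, so AQI = 54.
Sub-indices: NO₂→166, CO→90, O₃→148, SO₂→54. Overall AQI = max = 166; dominant pollutant is NO₂.
AQI 166: Unhealthy.

166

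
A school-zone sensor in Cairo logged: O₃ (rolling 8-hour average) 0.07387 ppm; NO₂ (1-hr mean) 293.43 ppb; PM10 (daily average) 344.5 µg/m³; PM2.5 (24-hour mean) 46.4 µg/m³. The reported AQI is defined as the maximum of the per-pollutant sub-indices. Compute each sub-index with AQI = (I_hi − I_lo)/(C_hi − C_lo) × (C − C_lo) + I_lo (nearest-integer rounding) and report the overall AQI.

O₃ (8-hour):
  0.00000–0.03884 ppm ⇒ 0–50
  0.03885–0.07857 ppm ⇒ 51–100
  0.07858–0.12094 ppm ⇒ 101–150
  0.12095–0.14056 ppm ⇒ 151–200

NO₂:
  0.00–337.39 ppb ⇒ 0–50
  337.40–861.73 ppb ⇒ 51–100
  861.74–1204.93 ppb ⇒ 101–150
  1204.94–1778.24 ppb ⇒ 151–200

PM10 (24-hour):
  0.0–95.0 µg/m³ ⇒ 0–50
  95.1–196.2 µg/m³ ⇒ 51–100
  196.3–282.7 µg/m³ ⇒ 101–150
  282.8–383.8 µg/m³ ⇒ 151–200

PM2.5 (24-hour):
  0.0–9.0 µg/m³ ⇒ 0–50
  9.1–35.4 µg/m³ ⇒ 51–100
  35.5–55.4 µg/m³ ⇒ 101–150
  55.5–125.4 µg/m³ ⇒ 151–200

O₃: row 0.03885–0.07857 (AQI 51–100). (100−51)·(0.07387−0.03885)/(0.07857−0.03885) + 51 = 49·0.03502/0.03972 + 51 ≈ 94.20 → 94.
NO₂: 293.43 ∈ [0.00, 337.39] ↔ index [0, 50].
0 + (293.43−0.00)·(50−0)/(337.39−0.00) = 0 + 293.43·50/337.39 ≈ 43.49, so AQI = 43.
PM10 344.5: bracket 282.8–383.8 → index 151–200; slope 49/101.0, offset 61.7.
AQI = 151 + 49/101.0·61.7 ≈ 180.93 ⇒ 181.
PM2.5: row 35.5–55.4 (AQI 101–150). (150−101)·(46.4−35.5)/(55.4−35.5) + 101 = 49·10.9/19.9 + 101 ≈ 127.84 → 128.
Sub-indices: O₃→94, NO₂→43, PM10→181, PM2.5→128. Overall AQI = max = 181; dominant pollutant is PM10.

181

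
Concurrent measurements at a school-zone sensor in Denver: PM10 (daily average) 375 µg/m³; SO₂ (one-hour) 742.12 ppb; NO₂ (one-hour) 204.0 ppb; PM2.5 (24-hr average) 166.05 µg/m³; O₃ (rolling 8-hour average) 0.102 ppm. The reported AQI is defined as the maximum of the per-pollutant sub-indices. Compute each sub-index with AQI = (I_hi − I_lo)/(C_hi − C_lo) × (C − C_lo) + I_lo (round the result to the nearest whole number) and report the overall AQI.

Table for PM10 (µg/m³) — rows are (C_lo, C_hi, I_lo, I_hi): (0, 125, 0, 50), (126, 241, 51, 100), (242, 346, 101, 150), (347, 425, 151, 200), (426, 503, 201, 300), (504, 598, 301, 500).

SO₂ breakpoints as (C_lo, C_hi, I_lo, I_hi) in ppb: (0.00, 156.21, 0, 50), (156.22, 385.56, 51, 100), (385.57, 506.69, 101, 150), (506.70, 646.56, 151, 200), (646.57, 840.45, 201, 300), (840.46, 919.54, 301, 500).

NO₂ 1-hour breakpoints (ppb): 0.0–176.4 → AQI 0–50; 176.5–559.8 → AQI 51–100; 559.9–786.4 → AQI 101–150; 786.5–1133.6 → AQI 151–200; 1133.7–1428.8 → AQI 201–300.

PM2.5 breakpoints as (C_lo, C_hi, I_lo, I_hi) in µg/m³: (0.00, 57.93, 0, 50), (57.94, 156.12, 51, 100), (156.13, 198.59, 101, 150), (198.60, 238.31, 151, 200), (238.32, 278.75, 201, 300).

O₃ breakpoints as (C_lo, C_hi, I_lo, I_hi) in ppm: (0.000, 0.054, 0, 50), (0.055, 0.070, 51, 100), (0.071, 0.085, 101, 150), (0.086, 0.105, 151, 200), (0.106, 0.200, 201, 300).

PM10: row 347–425 (AQI 151–200). (200−151)·(375−347)/(425−347) + 151 = 49·28/78 + 151 ≈ 168.59 → 169.
SO₂: 742.12 lies in 646.57–840.45, so I_lo=201, I_hi=300, C_lo=646.57, C_hi=840.45.
(300−201)/(840.45−646.57) × (742.12−646.57) + 201 = 99/193.88 × 95.55 + 201 ≈ 249.79 → 250.
NO₂: row 176.5–559.8 (AQI 51–100). (100−51)·(204.0−176.5)/(559.8−176.5) + 51 = 49·27.5/383.3 + 51 ≈ 54.52 → 55.
PM2.5: 166.05 lies in 156.13–198.59, so I_lo=101, I_hi=150, C_lo=156.13, C_hi=198.59.
(150−101)/(198.59−156.13) × (166.05−156.13) + 101 = 49/42.46 × 9.92 + 101 ≈ 112.45 → 112.
O₃: 0.102 lies in 0.086–0.105, so I_lo=151, I_hi=200, C_lo=0.086, C_hi=0.105.
(200−151)/(0.105−0.086) × (0.102−0.086) + 151 = 49/0.019 × 0.016 + 151 ≈ 192.26 → 192.
Sub-indices: PM10→169, SO₂→250, NO₂→55, PM2.5→112, O₃→192. Overall AQI = max = 250; dominant pollutant is SO₂.

250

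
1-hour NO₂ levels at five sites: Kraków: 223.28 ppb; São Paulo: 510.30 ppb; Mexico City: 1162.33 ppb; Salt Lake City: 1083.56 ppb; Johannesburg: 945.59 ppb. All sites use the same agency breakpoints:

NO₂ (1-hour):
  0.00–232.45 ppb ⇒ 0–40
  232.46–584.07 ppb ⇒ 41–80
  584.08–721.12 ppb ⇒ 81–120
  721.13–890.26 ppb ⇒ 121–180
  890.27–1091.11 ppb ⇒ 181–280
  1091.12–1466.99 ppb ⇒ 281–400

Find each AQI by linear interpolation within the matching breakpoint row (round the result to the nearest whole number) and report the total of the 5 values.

898

Kraków: 223.28 ∈ [0.00, 232.45] ↔ index [0, 40].
0 + (223.28−0.00)·(40−0)/(232.45−0.00) = 0 + 223.28·40/232.45 ≈ 38.42, so AQI = 38.
São Paulo: 510.30 ∈ [232.46, 584.07] ↔ index [41, 80].
41 + (510.30−232.46)·(80−41)/(584.07−232.46) = 41 + 277.84·39/351.61 ≈ 71.82, so AQI = 72.
Mexico City 1162.33: bracket 1091.12–1466.99 → index 281–400; slope 119/375.87, offset 71.21.
AQI = 281 + 119/375.87·71.21 ≈ 303.55 ⇒ 304.
Salt Lake City: row 890.27–1091.11 (AQI 181–280). (280−181)·(1083.56−890.27)/(1091.11−890.27) + 181 = 99·193.29/200.84 + 181 ≈ 276.28 → 276.
Johannesburg: 945.59 lies in 890.27–1091.11, so I_lo=181, I_hi=280, C_lo=890.27, C_hi=1091.11.
(280−181)/(1091.11−890.27) × (945.59−890.27) + 181 = 99/200.84 × 55.32 + 181 ≈ 208.27 → 208.
AQIs: Kraków=38, São Paulo=72, Mexico City=304, Salt Lake City=276, Johannesburg=208. Sum = 38 + 72 + 304 + 276 + 208 = 898.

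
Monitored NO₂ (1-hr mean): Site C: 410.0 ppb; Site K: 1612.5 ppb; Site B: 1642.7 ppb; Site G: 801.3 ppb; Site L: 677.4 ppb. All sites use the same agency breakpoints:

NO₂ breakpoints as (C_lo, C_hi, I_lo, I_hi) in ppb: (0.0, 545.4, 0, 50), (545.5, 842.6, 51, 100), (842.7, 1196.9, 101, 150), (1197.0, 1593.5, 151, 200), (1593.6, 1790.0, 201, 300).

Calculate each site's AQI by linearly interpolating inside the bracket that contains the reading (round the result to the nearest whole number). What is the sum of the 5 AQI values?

Site C: row 0.0–545.4 (AQI 0–50). (50−0)·(410.0−0.0)/(545.4−0.0) + 0 = 50·410.0/545.4 + 0 ≈ 37.59 → 38.
Site K: 1612.5 lies in 1593.6–1790.0, so I_lo=201, I_hi=300, C_lo=1593.6, C_hi=1790.0.
(300−201)/(1790.0−1593.6) × (1612.5−1593.6) + 201 = 99/196.4 × 18.9 + 201 ≈ 210.53 → 211.
Site B: 1642.7 ∈ [1593.6, 1790.0] ↔ index [201, 300].
201 + (1642.7−1593.6)·(300−201)/(1790.0−1593.6) = 201 + 49.1·99/196.4 ≈ 225.75, so AQI = 226.
Site G: 801.3 ∈ [545.5, 842.6] ↔ index [51, 100].
51 + (801.3−545.5)·(100−51)/(842.6−545.5) = 51 + 255.8·49/297.1 ≈ 93.19, so AQI = 93.
Site L: 677.4 lies in 545.5–842.6, so I_lo=51, I_hi=100, C_lo=545.5, C_hi=842.6.
(100−51)/(842.6−545.5) × (677.4−545.5) + 51 = 49/297.1 × 131.9 + 51 ≈ 72.75 → 73.
AQIs: Site C=38, Site K=211, Site B=226, Site G=93, Site L=73. Sum = 38 + 211 + 226 + 93 + 73 = 641.

641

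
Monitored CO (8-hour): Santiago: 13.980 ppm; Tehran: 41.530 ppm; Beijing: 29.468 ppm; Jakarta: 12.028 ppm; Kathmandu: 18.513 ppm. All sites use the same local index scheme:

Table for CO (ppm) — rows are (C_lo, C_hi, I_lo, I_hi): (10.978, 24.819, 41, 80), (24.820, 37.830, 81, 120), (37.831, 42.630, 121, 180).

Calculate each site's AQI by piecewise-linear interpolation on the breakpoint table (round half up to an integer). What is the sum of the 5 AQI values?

416

Santiago: row 10.978–24.819 (AQI 41–80). (80−41)·(13.980−10.978)/(24.819−10.978) + 41 = 39·3.002/13.841 + 41 ≈ 49.46 → 49.
Tehran: 41.530 lies in 37.831–42.630, so I_lo=121, I_hi=180, C_lo=37.831, C_hi=42.630.
(180−121)/(42.630−37.831) × (41.530−37.831) + 121 = 59/4.799 × 3.699 + 121 ≈ 166.48 → 166.
Beijing: 29.468 lies in 24.820–37.830, so I_lo=81, I_hi=120, C_lo=24.820, C_hi=37.830.
(120−81)/(37.830−24.820) × (29.468−24.820) + 81 = 39/13.010 × 4.648 + 81 ≈ 94.93 → 95.
Jakarta: 12.028 ∈ [10.978, 24.819] ↔ index [41, 80].
41 + (12.028−10.978)·(80−41)/(24.819−10.978) = 41 + 1.050·39/13.841 ≈ 43.96, so AQI = 44.
Kathmandu: row 10.978–24.819 (AQI 41–80). (80−41)·(18.513−10.978)/(24.819−10.978) + 41 = 39·7.535/13.841 + 41 ≈ 62.23 → 62.
AQIs: Santiago=49, Tehran=166, Beijing=95, Jakarta=44, Kathmandu=62. Sum = 49 + 166 + 95 + 44 + 62 = 416.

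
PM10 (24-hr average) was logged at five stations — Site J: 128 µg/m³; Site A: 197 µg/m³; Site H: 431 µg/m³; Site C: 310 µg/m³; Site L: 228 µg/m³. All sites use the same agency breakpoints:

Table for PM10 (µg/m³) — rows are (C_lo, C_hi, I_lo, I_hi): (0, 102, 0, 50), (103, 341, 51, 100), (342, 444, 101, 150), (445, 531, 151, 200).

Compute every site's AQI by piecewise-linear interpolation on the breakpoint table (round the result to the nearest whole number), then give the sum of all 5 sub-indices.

441

Site J: 128 ∈ [103, 341] ↔ index [51, 100].
51 + (128−103)·(100−51)/(341−103) = 51 + 25·49/238 ≈ 56.15, so AQI = 56.
Site A: row 103–341 (AQI 51–100). (100−51)·(197−103)/(341−103) + 51 = 49·94/238 + 51 ≈ 70.35 → 70.
Site H: row 342–444 (AQI 101–150). (150−101)·(431−342)/(444−342) + 101 = 49·89/102 + 101 ≈ 143.75 → 144.
Site C 310: bracket 103–341 → index 51–100; slope 49/238, offset 207.
AQI = 51 + 49/238·207 ≈ 93.62 ⇒ 94.
Site L: row 103–341 (AQI 51–100). (100−51)·(228−103)/(341−103) + 51 = 49·125/238 + 51 ≈ 76.74 → 77.
AQIs: Site J=56, Site A=70, Site H=144, Site C=94, Site L=77. Sum = 56 + 70 + 144 + 94 + 77 = 441.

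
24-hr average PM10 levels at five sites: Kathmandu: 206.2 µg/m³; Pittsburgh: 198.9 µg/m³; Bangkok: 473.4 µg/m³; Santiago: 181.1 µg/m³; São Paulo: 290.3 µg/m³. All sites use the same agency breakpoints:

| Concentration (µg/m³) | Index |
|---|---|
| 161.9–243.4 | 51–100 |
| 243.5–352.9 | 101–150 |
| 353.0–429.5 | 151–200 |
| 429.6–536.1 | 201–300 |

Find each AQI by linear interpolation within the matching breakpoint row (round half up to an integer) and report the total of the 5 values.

578

Kathmandu: 206.2 ∈ [161.9, 243.4] ↔ index [51, 100].
51 + (206.2−161.9)·(100−51)/(243.4−161.9) = 51 + 44.3·49/81.5 ≈ 77.63, so AQI = 78.
Pittsburgh: 198.9 lies in 161.9–243.4, so I_lo=51, I_hi=100, C_lo=161.9, C_hi=243.4.
(100−51)/(243.4−161.9) × (198.9−161.9) + 51 = 49/81.5 × 37.0 + 51 ≈ 73.25 → 73.
Bangkok: 473.4 ∈ [429.6, 536.1] ↔ index [201, 300].
201 + (473.4−429.6)·(300−201)/(536.1−429.6) = 201 + 43.8·99/106.5 ≈ 241.72, so AQI = 242.
Santiago: 181.1 lies in 161.9–243.4, so I_lo=51, I_hi=100, C_lo=161.9, C_hi=243.4.
(100−51)/(243.4−161.9) × (181.1−161.9) + 51 = 49/81.5 × 19.2 + 51 ≈ 62.54 → 63.
São Paulo 290.3: bracket 243.5–352.9 → index 101–150; slope 49/109.4, offset 46.8.
AQI = 101 + 49/109.4·46.8 ≈ 121.96 ⇒ 122.
AQIs: Kathmandu=78, Pittsburgh=73, Bangkok=242, Santiago=63, São Paulo=122. Sum = 78 + 73 + 242 + 63 + 122 = 578.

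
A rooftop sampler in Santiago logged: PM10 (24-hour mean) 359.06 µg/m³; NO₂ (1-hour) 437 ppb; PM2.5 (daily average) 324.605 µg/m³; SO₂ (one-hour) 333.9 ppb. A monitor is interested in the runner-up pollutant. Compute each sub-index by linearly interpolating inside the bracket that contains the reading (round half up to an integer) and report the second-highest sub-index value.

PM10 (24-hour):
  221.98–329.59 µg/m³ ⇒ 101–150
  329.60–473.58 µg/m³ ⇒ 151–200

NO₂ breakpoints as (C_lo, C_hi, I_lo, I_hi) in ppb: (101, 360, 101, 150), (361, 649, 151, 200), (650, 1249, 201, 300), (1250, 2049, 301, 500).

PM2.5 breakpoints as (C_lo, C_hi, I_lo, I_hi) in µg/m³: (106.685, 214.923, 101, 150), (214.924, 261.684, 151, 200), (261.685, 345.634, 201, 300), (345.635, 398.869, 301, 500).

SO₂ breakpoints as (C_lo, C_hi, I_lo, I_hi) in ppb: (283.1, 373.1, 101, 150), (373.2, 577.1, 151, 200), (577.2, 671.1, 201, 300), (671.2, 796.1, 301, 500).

PM10: 359.06 lies in 329.60–473.58, so I_lo=151, I_hi=200, C_lo=329.60, C_hi=473.58.
(200−151)/(473.58−329.60) × (359.06−329.60) + 151 = 49/143.98 × 29.46 + 151 ≈ 161.03 → 161.
NO₂: 437 lies in 361–649, so I_lo=151, I_hi=200, C_lo=361, C_hi=649.
(200−151)/(649−361) × (437−361) + 151 = 49/288 × 76 + 151 ≈ 163.93 → 164.
PM2.5 324.605: bracket 261.685–345.634 → index 201–300; slope 99/83.949, offset 62.920.
AQI = 201 + 99/83.949·62.920 ≈ 275.20 ⇒ 275.
SO₂: 333.9 lies in 283.1–373.1, so I_lo=101, I_hi=150, C_lo=283.1, C_hi=373.1.
(150−101)/(373.1−283.1) × (333.9−283.1) + 101 = 49/90.0 × 50.8 + 101 ≈ 128.66 → 129.
Sub-indices: PM10→161, NO₂→164, PM2.5→275, SO₂→129. Ranked high→low: 275, 164, 161, 129. Second-highest sub-index = 164.

164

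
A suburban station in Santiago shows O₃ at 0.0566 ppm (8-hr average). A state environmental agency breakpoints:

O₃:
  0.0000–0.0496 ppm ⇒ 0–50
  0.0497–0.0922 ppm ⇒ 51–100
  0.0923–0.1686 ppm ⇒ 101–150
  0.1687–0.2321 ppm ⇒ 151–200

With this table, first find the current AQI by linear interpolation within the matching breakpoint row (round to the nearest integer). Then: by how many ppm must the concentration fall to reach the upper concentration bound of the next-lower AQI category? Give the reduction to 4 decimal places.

O₃: row 0.0497–0.0922 (AQI 51–100). (100−51)·(0.0566−0.0497)/(0.0922−0.0497) + 51 = 49·0.0069/0.0425 + 51 ≈ 58.96 → 59.
Current AQI 59 is in the Moderate range (51–100). The next-lower category tops out at AQI 50, whose upper concentration bound is 0.0496 ppm.
Reduction needed = 0.0566 − 0.0496 = 0.0070 ppm.

0.0070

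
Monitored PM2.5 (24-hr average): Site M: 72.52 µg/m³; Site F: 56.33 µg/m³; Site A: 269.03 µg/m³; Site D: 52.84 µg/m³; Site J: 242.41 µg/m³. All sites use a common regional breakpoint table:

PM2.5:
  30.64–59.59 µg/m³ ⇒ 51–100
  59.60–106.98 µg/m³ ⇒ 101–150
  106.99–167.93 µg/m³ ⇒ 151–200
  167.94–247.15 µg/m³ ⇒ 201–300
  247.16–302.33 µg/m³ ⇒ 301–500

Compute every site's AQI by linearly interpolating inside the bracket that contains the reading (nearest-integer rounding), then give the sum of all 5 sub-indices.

971

Site M: 72.52 ∈ [59.60, 106.98] ↔ index [101, 150].
101 + (72.52−59.60)·(150−101)/(106.98−59.60) = 101 + 12.92·49/47.38 ≈ 114.36, so AQI = 114.
Site F: 56.33 lies in 30.64–59.59, so I_lo=51, I_hi=100, C_lo=30.64, C_hi=59.59.
(100−51)/(59.59−30.64) × (56.33−30.64) + 51 = 49/28.95 × 25.69 + 51 ≈ 94.48 → 94.
Site A 269.03: bracket 247.16–302.33 → index 301–500; slope 199/55.17, offset 21.87.
AQI = 301 + 199/55.17·21.87 ≈ 379.89 ⇒ 380.
Site D: 52.84 lies in 30.64–59.59, so I_lo=51, I_hi=100, C_lo=30.64, C_hi=59.59.
(100−51)/(59.59−30.64) × (52.84−30.64) + 51 = 49/28.95 × 22.20 + 51 ≈ 88.58 → 89.
Site J: 242.41 ∈ [167.94, 247.15] ↔ index [201, 300].
201 + (242.41−167.94)·(300−201)/(247.15−167.94) = 201 + 74.47·99/79.21 ≈ 294.08, so AQI = 294.
AQIs: Site M=114, Site F=94, Site A=380, Site D=89, Site J=294. Sum = 114 + 94 + 380 + 89 + 294 = 971.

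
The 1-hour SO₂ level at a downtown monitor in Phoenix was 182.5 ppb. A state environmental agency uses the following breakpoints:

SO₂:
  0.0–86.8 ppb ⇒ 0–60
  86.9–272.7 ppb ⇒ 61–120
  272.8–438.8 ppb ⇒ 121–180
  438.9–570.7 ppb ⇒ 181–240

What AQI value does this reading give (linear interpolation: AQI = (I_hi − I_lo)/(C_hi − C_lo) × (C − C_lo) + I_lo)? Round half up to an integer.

SO₂ 182.5: bracket 86.9–272.7 → index 61–120; slope 59/185.8, offset 95.6.
AQI = 61 + 59/185.8·95.6 ≈ 91.36 ⇒ 91.

91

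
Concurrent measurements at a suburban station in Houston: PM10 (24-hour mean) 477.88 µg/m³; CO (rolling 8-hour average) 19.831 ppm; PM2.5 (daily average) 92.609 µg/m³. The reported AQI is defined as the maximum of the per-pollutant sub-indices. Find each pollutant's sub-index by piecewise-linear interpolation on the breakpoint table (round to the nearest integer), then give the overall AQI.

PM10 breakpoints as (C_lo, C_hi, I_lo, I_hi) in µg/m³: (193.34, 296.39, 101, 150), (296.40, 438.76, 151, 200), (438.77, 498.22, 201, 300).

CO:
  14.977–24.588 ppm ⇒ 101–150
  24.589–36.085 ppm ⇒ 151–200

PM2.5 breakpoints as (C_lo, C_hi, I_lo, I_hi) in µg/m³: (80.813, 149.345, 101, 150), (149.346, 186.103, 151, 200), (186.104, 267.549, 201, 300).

PM10: 477.88 ∈ [438.77, 498.22] ↔ index [201, 300].
201 + (477.88−438.77)·(300−201)/(498.22−438.77) = 201 + 39.11·99/59.45 ≈ 266.13, so AQI = 266.
CO 19.831: bracket 14.977–24.588 → index 101–150; slope 49/9.611, offset 4.854.
AQI = 101 + 49/9.611·4.854 ≈ 125.75 ⇒ 126.
PM2.5 92.609: bracket 80.813–149.345 → index 101–150; slope 49/68.532, offset 11.796.
AQI = 101 + 49/68.532·11.796 ≈ 109.43 ⇒ 109.
Sub-indices: PM10→266, CO→126, PM2.5→109. Overall AQI = max = 266; dominant pollutant is PM10.
AQI 266: Very Unhealthy.

266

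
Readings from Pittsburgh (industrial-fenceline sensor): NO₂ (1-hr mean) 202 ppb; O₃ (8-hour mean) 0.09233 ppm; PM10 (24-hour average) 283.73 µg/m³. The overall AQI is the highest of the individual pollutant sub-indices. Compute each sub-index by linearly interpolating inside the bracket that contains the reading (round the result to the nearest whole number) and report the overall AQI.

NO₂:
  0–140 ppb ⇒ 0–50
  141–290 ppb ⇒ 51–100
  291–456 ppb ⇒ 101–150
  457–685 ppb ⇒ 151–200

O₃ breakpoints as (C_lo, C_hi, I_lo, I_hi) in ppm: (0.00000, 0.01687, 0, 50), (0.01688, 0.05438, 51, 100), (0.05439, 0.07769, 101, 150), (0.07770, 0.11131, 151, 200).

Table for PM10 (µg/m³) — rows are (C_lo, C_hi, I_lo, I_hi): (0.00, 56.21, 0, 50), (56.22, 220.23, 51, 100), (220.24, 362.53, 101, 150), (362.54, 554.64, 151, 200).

NO₂: 202 ∈ [141, 290] ↔ index [51, 100].
51 + (202−141)·(100−51)/(290−141) = 51 + 61·49/149 ≈ 71.06, so AQI = 71.
O₃ 0.09233: bracket 0.07770–0.11131 → index 151–200; slope 49/0.03361, offset 0.01463.
AQI = 151 + 49/0.03361·0.01463 ≈ 172.33 ⇒ 172.
PM10 283.73: bracket 220.24–362.53 → index 101–150; slope 49/142.29, offset 63.49.
AQI = 101 + 49/142.29·63.49 ≈ 122.86 ⇒ 123.
Sub-indices: NO₂→71, O₃→172, PM10→123. Overall AQI = max = 172; dominant pollutant is O₃.
AQI 172: Unhealthy.

172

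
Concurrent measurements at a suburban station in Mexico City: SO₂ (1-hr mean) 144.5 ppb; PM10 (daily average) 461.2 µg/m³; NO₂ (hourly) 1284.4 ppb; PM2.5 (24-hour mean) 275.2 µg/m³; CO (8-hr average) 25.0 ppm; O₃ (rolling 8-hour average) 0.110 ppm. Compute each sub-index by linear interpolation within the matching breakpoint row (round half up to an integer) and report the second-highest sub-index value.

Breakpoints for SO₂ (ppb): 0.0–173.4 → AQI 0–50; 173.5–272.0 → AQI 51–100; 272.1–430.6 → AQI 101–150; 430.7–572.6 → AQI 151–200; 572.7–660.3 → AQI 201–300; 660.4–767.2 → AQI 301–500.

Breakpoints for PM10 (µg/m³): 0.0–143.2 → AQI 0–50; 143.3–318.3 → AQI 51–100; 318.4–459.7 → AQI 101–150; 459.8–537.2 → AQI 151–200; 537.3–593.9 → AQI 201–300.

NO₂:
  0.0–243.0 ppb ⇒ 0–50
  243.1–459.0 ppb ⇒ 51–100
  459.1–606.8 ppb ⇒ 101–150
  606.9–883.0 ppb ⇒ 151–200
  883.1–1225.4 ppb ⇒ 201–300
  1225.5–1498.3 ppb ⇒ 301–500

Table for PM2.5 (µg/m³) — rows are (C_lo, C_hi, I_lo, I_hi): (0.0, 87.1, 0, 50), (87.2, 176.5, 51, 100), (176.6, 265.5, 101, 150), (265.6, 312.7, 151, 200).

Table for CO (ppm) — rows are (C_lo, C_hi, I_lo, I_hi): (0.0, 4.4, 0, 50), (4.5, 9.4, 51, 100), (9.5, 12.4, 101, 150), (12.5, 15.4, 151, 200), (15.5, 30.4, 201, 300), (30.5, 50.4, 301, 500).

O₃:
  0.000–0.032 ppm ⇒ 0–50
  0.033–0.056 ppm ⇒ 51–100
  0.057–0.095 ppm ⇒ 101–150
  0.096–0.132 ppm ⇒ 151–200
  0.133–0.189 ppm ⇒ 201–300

SO₂: row 0.0–173.4 (AQI 0–50). (50−0)·(144.5−0.0)/(173.4−0.0) + 0 = 50·144.5/173.4 + 0 ≈ 41.67 → 42.
PM10 461.2: bracket 459.8–537.2 → index 151–200; slope 49/77.4, offset 1.4.
AQI = 151 + 49/77.4·1.4 ≈ 151.89 ⇒ 152.
NO₂: 1284.4 lies in 1225.5–1498.3, so I_lo=301, I_hi=500, C_lo=1225.5, C_hi=1498.3.
(500−301)/(1498.3−1225.5) × (1284.4−1225.5) + 301 = 199/272.8 × 58.9 + 301 ≈ 343.97 → 344.
PM2.5: row 265.6–312.7 (AQI 151–200). (200−151)·(275.2−265.6)/(312.7−265.6) + 151 = 49·9.6/47.1 + 151 ≈ 160.99 → 161.
CO 25.0: bracket 15.5–30.4 → index 201–300; slope 99/14.9, offset 9.5.
AQI = 201 + 99/14.9·9.5 ≈ 264.12 ⇒ 264.
O₃: 0.110 lies in 0.096–0.132, so I_lo=151, I_hi=200, C_lo=0.096, C_hi=0.132.
(200−151)/(0.132−0.096) × (0.110−0.096) + 151 = 49/0.036 × 0.014 + 151 ≈ 170.06 → 170.
Sub-indices: SO₂→42, PM10→152, NO₂→344, PM2.5→161, CO→264, O₃→170. Ranked high→low: 344, 264, 170, 161, 152, 42. Second-highest sub-index = 264.

264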